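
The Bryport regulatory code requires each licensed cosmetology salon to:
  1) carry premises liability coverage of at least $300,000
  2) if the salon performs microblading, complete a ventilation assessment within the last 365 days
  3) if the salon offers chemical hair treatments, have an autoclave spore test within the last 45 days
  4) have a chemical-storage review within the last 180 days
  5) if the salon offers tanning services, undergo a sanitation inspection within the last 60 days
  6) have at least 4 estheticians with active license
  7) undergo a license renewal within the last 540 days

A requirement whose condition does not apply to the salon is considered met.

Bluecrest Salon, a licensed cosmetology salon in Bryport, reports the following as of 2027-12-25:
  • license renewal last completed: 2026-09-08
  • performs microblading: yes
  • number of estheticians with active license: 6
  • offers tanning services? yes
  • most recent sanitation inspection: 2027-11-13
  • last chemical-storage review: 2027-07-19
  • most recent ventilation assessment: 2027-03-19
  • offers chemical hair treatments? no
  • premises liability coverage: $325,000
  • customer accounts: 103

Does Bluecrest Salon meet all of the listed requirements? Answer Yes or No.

Yes

1. premises liability coverage $325,000 ≥ $300,000 → met
2. condition 'performs microblading' holds; ventilation assessment 281 days ago vs limit 365 → met
3. condition 'offers chemical hair treatments' does not hold → requirement n/a → met
4. chemical-storage review 159 days ago vs limit 180 → met
5. condition 'offers tanning services' holds; sanitation inspection 42 days ago vs limit 60 → met
6. estheticians with active license 6 ≥ 4 → met
7. license renewal 473 days ago vs limit 540 → met
All met.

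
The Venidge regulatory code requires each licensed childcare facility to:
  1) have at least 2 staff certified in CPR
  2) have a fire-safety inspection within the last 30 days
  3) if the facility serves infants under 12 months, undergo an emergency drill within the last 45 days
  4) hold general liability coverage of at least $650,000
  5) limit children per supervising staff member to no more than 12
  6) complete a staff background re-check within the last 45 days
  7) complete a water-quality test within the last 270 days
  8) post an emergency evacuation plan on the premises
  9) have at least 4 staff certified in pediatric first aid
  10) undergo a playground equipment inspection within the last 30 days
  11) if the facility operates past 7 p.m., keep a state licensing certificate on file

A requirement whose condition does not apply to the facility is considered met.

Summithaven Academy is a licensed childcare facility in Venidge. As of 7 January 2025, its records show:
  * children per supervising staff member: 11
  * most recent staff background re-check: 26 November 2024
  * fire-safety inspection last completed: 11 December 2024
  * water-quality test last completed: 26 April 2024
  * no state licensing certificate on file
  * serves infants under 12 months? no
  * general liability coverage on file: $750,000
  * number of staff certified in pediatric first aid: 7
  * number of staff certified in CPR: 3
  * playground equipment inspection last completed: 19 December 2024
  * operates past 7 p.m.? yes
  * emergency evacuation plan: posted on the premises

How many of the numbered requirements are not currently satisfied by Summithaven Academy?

1

1. staff certified in CPR 3 ≥ 2 → met
2. fire-safety inspection 27 days ago vs limit 30 → met
3. condition 'serves infants under 12 months' does not hold → requirement n/a → met
4. general liability coverage $750,000 ≥ $650,000 → met
5. children per supervising staff member 11 ≤ 12 → met
6. staff background re-check 42 days ago vs limit 45 → met
7. water-quality test 256 days ago vs limit 270 → met
8. emergency evacuation plan present → met
9. staff certified in pediatric first aid 7 ≥ 4 → met
10. playground equipment inspection 19 days ago vs limit 30 → met
11. condition 'operates past 7 p.m.' holds; state licensing certificate absent → not met
Not met: 1 of 11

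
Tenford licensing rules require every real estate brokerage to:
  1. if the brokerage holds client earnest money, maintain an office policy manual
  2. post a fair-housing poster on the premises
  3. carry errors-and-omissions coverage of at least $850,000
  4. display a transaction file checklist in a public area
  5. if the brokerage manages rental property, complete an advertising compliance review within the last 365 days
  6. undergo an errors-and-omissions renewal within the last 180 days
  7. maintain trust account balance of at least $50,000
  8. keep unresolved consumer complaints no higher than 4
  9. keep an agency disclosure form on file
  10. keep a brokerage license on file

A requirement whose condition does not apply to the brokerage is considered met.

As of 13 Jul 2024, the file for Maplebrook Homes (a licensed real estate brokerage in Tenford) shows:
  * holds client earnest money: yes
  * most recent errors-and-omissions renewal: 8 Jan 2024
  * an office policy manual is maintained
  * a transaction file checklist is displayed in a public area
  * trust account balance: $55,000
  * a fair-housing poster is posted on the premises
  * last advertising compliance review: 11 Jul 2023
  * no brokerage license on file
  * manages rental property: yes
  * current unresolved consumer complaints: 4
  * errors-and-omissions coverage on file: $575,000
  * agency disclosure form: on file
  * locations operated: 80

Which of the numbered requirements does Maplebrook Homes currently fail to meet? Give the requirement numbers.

3, 5, 6, 10

1. condition 'holds client earnest money' holds; office policy manual present → met
2. fair-housing poster present → met
3. errors-and-omissions coverage $575,000 < $850,000 → not met
4. transaction file checklist present → met
5. condition 'manages rental property' holds; advertising compliance review 368 days ago vs limit 365 → not met
6. errors-and-omissions renewal 187 days ago vs limit 180 → not met
7. trust account balance $55,000 ≥ $50,000 → met
8. unresolved consumer complaints 4 ≤ 4 → met
9. agency disclosure form present → met
10. brokerage license absent → not met
Not met: 3, 5, 6, 10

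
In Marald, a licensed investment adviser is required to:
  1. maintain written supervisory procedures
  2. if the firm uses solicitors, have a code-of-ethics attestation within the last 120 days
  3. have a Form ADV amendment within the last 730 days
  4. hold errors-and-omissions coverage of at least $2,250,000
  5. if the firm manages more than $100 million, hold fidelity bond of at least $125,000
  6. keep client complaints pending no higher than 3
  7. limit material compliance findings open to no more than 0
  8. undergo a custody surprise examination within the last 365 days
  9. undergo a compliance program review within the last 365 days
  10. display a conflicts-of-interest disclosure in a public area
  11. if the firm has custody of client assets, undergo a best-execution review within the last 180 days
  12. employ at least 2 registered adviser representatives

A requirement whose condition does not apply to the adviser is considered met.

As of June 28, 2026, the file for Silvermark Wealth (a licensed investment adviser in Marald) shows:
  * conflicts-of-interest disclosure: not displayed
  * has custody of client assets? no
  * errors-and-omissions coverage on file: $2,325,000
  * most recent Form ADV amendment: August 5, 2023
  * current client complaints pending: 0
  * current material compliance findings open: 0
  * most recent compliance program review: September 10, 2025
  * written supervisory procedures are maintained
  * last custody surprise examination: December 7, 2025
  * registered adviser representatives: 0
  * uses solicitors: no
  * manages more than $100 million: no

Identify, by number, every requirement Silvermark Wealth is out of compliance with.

1. written supervisory procedures present → met
2. condition 'uses solicitors' does not hold → requirement n/a → met
3. Form ADV amendment 1058 days ago vs limit 730 → not met
4. errors-and-omissions coverage $2,325,000 ≥ $2,250,000 → met
5. condition 'manages more than $100 million' does not hold → requirement n/a → met
6. client complaints pending 0 ≤ 3 → met
7. material compliance findings open 0 ≤ 0 → met
8. custody surprise examination 203 days ago vs limit 365 → met
9. compliance program review 291 days ago vs limit 365 → met
10. conflicts-of-interest disclosure absent → not met
11. condition 'has custody of client assets' does not hold → requirement n/a → met
12. registered adviser representatives 0 < 2 → not met
Not met: 3, 10, 12

3, 10, 12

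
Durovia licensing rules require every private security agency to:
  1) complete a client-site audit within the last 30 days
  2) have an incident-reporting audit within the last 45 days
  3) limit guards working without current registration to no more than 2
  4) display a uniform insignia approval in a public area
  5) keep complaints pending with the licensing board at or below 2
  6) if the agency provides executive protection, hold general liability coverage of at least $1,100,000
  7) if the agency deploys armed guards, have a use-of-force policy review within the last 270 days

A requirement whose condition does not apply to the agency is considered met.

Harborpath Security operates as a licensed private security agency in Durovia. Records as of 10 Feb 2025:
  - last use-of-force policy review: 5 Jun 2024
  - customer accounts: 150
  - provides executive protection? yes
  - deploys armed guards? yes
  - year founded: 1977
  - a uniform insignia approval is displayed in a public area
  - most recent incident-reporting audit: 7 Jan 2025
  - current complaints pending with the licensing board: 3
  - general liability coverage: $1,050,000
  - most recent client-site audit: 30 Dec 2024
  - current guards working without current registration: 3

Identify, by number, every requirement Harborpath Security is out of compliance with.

1, 3, 5, 6

1. client-site audit 42 days ago vs limit 30 → not met
2. incident-reporting audit 34 days ago vs limit 45 → met
3. guards working without current registration 3 > 2 → not met
4. uniform insignia approval present → met
5. complaints pending with the licensing board 3 > 2 → not met
6. condition 'provides executive protection' holds; general liability coverage $1,050,000 < $1,100,000 → not met
7. condition 'deploys armed guards' holds; use-of-force policy review 250 days ago vs limit 270 → met
Not met: 1, 3, 5, 6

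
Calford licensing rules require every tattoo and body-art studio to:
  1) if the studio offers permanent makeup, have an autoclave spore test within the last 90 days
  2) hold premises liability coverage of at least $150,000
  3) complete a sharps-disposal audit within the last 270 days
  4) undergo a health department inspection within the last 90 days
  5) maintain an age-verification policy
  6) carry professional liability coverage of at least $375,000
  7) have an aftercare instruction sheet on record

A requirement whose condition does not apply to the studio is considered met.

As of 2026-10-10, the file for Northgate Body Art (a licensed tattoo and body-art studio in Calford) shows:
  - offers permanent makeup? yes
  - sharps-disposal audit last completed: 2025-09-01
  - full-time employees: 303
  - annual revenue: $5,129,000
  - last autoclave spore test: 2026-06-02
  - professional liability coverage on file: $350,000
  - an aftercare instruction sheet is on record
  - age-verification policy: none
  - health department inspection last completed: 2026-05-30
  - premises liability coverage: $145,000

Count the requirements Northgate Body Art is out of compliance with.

6

1. condition 'offers permanent makeup' holds; autoclave spore test 130 days ago vs limit 90 → not met
2. premises liability coverage $145,000 < $150,000 → not met
3. sharps-disposal audit 404 days ago vs limit 270 → not met
4. health department inspection 133 days ago vs limit 90 → not met
5. age-verification policy absent → not met
6. professional liability coverage $350,000 < $375,000 → not met
7. aftercare instruction sheet present → met
Not met: 6 of 7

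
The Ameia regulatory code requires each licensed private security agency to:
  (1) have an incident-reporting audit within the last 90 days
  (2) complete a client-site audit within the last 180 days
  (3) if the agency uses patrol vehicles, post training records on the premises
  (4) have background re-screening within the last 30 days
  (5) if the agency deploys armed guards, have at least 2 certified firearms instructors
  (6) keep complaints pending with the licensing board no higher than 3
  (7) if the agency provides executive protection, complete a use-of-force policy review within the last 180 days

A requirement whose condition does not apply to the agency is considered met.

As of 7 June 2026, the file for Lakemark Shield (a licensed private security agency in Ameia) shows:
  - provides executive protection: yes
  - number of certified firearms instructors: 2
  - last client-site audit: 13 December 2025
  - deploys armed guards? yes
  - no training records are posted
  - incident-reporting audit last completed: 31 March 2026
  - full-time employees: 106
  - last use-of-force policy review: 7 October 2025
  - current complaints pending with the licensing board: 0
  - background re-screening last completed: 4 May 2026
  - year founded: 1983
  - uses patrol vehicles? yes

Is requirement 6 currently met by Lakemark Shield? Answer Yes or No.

Yes

6. complaints pending with the licensing board 0 ≤ 3 → met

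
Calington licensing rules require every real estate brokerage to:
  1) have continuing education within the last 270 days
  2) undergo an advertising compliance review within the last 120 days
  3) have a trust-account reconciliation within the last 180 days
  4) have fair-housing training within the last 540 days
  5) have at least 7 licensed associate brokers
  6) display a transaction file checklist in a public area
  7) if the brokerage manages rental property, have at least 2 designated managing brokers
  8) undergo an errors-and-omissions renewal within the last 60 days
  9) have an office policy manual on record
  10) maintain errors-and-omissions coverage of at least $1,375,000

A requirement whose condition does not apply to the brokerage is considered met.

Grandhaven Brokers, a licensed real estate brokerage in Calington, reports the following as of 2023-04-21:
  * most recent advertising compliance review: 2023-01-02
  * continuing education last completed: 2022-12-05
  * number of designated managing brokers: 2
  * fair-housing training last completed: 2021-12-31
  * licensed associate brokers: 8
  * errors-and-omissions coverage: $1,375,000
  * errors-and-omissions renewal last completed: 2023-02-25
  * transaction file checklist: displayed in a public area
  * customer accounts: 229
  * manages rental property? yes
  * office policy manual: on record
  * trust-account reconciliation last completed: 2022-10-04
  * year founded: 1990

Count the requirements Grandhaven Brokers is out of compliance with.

1. continuing education 137 days ago vs limit 270 → met
2. advertising compliance review 109 days ago vs limit 120 → met
3. trust-account reconciliation 199 days ago vs limit 180 → not met
4. fair-housing training 476 days ago vs limit 540 → met
5. licensed associate brokers 8 ≥ 7 → met
6. transaction file checklist present → met
7. condition 'manages rental property' holds; designated managing brokers 2 ≥ 2 → met
8. errors-and-omissions renewal 55 days ago vs limit 60 → met
9. office policy manual present → met
10. errors-and-omissions coverage $1,375,000 ≥ $1,375,000 → met
Not met: 1 of 10

1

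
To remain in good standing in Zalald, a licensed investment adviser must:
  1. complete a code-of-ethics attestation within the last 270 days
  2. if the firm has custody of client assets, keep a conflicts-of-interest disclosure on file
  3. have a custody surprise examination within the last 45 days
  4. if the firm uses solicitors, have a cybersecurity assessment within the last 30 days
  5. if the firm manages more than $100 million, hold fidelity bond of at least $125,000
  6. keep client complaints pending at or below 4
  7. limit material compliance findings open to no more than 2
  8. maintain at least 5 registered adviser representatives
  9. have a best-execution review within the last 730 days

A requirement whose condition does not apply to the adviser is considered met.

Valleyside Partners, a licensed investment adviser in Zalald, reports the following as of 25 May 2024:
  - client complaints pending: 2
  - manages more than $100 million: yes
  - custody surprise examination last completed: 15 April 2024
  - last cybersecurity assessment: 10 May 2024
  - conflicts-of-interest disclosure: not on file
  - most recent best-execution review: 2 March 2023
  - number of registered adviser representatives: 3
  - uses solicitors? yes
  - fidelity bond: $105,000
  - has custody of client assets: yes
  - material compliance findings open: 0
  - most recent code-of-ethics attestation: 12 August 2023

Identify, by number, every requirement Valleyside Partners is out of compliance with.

1. code-of-ethics attestation 287 days ago vs limit 270 → not met
2. condition 'has custody of client assets' holds; conflicts-of-interest disclosure absent → not met
3. custody surprise examination 40 days ago vs limit 45 → met
4. condition 'uses solicitors' holds; cybersecurity assessment 15 days ago vs limit 30 → met
5. condition 'manages more than $100 million' holds; fidelity bond $105,000 < $125,000 → not met
6. client complaints pending 2 ≤ 4 → met
7. material compliance findings open 0 ≤ 2 → met
8. registered adviser representatives 3 < 5 → not met
9. best-execution review 450 days ago vs limit 730 → met
Not met: 1, 2, 5, 8

1, 2, 5, 8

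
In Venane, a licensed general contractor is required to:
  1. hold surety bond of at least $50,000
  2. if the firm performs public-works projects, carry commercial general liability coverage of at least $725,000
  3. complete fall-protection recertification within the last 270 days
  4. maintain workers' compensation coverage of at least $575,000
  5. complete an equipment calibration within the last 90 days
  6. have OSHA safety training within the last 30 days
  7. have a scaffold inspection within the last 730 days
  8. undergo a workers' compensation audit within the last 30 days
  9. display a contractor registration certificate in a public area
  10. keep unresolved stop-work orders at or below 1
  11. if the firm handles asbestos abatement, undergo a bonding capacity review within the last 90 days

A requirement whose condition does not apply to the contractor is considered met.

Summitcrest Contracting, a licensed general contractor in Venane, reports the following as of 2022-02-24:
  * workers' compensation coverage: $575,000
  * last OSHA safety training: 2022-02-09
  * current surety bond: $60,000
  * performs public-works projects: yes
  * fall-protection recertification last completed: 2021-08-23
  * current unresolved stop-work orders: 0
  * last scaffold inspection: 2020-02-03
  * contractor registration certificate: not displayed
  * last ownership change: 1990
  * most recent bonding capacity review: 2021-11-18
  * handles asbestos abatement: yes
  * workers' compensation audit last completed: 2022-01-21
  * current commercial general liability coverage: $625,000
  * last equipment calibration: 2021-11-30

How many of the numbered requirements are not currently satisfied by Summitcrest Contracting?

5

1. surety bond $60,000 ≥ $50,000 → met
2. condition 'performs public-works projects' holds; commercial general liability coverage $625,000 < $725,000 → not met
3. fall-protection recertification 185 days ago vs limit 270 → met
4. workers' compensation coverage $575,000 ≥ $575,000 → met
5. equipment calibration 86 days ago vs limit 90 → met
6. OSHA safety training 15 days ago vs limit 30 → met
7. scaffold inspection 752 days ago vs limit 730 → not met
8. workers' compensation audit 34 days ago vs limit 30 → not met
9. contractor registration certificate absent → not met
10. unresolved stop-work orders 0 ≤ 1 → met
11. condition 'handles asbestos abatement' holds; bonding capacity review 98 days ago vs limit 90 → not met
Not met: 5 of 11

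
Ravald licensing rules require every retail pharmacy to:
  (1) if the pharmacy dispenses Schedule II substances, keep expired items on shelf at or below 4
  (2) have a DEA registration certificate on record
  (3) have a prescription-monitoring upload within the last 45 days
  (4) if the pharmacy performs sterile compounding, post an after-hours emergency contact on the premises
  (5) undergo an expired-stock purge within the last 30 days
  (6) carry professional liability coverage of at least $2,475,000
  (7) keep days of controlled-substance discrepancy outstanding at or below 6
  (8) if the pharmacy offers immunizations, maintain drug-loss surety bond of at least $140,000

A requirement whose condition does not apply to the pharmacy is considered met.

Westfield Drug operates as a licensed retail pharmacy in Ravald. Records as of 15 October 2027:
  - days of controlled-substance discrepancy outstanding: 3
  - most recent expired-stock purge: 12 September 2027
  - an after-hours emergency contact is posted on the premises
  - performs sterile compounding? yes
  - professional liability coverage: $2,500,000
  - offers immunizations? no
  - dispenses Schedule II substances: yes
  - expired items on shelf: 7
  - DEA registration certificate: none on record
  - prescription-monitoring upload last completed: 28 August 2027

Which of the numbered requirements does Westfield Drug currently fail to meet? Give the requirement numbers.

1. condition 'dispenses Schedule II substances' holds; expired items on shelf 7 > 4 → not met
2. DEA registration certificate absent → not met
3. prescription-monitoring upload 48 days ago vs limit 45 → not met
4. condition 'performs sterile compounding' holds; after-hours emergency contact present → met
5. expired-stock purge 33 days ago vs limit 30 → not met
6. professional liability coverage $2,500,000 ≥ $2,475,000 → met
7. days of controlled-substance discrepancy outstanding 3 ≤ 6 → met
8. condition 'offers immunizations' does not hold → requirement n/a → met
Not met: 1, 2, 3, 5

1, 2, 3, 5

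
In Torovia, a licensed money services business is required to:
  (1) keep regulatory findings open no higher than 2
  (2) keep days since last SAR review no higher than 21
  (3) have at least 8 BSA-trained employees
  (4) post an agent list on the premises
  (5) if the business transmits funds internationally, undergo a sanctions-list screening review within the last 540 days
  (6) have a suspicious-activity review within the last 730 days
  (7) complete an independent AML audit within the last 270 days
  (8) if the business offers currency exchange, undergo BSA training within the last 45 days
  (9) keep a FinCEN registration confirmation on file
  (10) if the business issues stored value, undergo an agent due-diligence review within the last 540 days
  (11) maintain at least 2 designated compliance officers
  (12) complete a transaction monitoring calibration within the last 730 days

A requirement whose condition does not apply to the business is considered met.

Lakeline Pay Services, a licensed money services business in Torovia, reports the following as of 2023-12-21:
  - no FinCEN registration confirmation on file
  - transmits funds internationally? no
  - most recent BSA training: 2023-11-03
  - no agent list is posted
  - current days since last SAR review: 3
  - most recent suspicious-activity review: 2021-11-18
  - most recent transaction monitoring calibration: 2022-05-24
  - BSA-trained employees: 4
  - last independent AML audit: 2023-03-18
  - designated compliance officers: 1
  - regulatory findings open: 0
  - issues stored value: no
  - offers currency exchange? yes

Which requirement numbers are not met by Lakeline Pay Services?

3, 4, 6, 7, 8, 9, 11

1. regulatory findings open 0 ≤ 2 → met
2. days since last SAR review 3 ≤ 21 → met
3. BSA-trained employees 4 < 8 → not met
4. agent list absent → not met
5. condition 'transmits funds internationally' does not hold → requirement n/a → met
6. suspicious-activity review 763 days ago vs limit 730 → not met
7. independent AML audit 278 days ago vs limit 270 → not met
8. condition 'offers currency exchange' holds; BSA training 48 days ago vs limit 45 → not met
9. FinCEN registration confirmation absent → not met
10. condition 'issues stored value' does not hold → requirement n/a → met
11. designated compliance officers 1 < 2 → not met
12. transaction monitoring calibration 576 days ago vs limit 730 → met
Not met: 3, 4, 6, 7, 8, 9, 11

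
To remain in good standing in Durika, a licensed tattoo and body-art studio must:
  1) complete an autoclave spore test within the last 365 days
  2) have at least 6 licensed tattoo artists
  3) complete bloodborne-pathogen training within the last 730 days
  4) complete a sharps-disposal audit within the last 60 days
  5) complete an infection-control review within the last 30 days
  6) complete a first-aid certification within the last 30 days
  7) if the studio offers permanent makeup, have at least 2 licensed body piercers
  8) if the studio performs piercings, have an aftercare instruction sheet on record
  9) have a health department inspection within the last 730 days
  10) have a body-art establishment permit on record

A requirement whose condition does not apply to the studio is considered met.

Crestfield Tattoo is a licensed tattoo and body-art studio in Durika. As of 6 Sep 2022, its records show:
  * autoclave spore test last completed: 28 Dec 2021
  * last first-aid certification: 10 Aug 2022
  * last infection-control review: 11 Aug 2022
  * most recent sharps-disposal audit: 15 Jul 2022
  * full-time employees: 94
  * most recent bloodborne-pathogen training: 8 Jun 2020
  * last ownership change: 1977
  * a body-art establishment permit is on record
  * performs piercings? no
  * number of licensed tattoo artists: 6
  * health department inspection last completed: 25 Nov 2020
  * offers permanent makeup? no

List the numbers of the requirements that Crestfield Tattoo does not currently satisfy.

1. autoclave spore test 252 days ago vs limit 365 → met
2. licensed tattoo artists 6 ≥ 6 → met
3. bloodborne-pathogen training 820 days ago vs limit 730 → not met
4. sharps-disposal audit 53 days ago vs limit 60 → met
5. infection-control review 26 days ago vs limit 30 → met
6. first-aid certification 27 days ago vs limit 30 → met
7. condition 'offers permanent makeup' does not hold → requirement n/a → met
8. condition 'performs piercings' does not hold → requirement n/a → met
9. health department inspection 650 days ago vs limit 730 → met
10. body-art establishment permit present → met
Not met: 3

3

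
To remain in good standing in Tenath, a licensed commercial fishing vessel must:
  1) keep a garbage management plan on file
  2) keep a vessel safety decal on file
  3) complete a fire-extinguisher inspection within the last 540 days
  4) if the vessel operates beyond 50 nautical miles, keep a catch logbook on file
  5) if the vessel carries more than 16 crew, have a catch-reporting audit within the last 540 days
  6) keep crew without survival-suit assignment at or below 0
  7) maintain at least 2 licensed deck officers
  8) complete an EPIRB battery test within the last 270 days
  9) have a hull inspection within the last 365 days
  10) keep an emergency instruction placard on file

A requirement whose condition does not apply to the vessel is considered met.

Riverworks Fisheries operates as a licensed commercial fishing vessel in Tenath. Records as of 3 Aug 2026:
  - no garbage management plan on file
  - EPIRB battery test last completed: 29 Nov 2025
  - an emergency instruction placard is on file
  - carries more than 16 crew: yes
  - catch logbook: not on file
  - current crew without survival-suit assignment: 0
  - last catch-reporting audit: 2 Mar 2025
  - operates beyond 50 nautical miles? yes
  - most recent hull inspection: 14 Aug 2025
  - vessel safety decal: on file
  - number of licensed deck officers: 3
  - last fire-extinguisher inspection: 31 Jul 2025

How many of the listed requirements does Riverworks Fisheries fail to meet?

1. garbage management plan absent → not met
2. vessel safety decal present → met
3. fire-extinguisher inspection 368 days ago vs limit 540 → met
4. condition 'operates beyond 50 nautical miles' holds; catch logbook absent → not met
5. condition 'carries more than 16 crew' holds; catch-reporting audit 519 days ago vs limit 540 → met
6. crew without survival-suit assignment 0 ≤ 0 → met
7. licensed deck officers 3 ≥ 2 → met
8. EPIRB battery test 247 days ago vs limit 270 → met
9. hull inspection 354 days ago vs limit 365 → met
10. emergency instruction placard present → met
Not met: 2 of 10

2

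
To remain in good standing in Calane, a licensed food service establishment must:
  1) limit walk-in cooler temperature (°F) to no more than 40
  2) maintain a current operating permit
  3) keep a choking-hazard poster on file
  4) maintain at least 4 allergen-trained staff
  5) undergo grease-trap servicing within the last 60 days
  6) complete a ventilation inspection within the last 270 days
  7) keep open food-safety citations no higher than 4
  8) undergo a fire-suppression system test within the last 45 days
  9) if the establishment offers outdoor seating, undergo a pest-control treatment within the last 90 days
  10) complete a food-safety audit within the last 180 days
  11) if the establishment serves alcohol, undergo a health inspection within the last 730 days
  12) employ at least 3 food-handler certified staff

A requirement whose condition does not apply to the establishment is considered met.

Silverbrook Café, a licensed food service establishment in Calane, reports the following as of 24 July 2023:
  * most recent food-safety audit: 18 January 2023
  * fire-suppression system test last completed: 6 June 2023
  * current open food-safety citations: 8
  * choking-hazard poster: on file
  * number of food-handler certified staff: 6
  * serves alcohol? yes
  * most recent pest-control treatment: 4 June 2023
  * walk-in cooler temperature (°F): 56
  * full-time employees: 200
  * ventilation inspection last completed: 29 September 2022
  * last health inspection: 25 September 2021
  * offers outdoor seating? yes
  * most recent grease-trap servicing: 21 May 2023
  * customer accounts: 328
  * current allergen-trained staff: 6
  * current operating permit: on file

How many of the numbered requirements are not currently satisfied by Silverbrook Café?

1. walk-in cooler temperature (°F) 56 > 40 → not met
2. current operating permit present → met
3. choking-hazard poster present → met
4. allergen-trained staff 6 ≥ 4 → met
5. grease-trap servicing 64 days ago vs limit 60 → not met
6. ventilation inspection 298 days ago vs limit 270 → not met
7. open food-safety citations 8 > 4 → not met
8. fire-suppression system test 48 days ago vs limit 45 → not met
9. condition 'offers outdoor seating' holds; pest-control treatment 50 days ago vs limit 90 → met
10. food-safety audit 187 days ago vs limit 180 → not met
11. condition 'serves alcohol' holds; health inspection 667 days ago vs limit 730 → met
12. food-handler certified staff 6 ≥ 3 → met
Not met: 6 of 12

6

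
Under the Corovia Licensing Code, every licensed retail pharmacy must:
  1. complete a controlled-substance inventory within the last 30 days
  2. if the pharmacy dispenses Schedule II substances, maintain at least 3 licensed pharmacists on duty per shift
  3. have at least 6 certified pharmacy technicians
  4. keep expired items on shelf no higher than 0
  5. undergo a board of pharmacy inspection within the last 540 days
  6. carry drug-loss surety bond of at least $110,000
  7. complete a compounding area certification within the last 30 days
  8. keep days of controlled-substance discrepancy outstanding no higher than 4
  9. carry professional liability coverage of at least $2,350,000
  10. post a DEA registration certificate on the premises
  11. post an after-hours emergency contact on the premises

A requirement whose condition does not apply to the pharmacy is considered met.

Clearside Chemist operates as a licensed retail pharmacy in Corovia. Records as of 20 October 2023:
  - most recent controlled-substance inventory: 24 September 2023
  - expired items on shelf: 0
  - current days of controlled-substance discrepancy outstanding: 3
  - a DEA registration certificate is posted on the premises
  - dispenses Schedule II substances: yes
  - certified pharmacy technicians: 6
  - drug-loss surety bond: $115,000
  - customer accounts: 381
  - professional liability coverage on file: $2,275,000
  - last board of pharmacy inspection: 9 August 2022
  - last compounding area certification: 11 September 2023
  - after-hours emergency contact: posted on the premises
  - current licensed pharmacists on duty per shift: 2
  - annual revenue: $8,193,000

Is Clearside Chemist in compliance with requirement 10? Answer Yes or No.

Yes

10. DEA registration certificate present → met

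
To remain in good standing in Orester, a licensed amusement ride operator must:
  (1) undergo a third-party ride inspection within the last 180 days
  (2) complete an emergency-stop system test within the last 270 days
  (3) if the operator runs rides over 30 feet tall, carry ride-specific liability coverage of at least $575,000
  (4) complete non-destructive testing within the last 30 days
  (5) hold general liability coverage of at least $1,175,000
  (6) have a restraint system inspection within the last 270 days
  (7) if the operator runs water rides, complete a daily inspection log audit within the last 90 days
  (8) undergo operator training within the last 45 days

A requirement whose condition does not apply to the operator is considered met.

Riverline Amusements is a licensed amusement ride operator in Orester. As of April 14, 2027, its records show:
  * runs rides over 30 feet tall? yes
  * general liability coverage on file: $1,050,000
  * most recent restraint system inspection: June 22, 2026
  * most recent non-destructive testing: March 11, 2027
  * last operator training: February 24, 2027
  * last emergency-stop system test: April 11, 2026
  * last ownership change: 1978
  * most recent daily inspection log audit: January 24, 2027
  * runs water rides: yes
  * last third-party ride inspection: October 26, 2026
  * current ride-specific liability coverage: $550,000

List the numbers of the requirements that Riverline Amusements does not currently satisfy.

1. third-party ride inspection 170 days ago vs limit 180 → met
2. emergency-stop system test 368 days ago vs limit 270 → not met
3. condition 'runs rides over 30 feet tall' holds; ride-specific liability coverage $550,000 < $575,000 → not met
4. non-destructive testing 34 days ago vs limit 30 → not met
5. general liability coverage $1,050,000 < $1,175,000 → not met
6. restraint system inspection 296 days ago vs limit 270 → not met
7. condition 'runs water rides' holds; daily inspection log audit 80 days ago vs limit 90 → met
8. operator training 49 days ago vs limit 45 → not met
Not met: 2, 3, 4, 5, 6, 8

2, 3, 4, 5, 6, 8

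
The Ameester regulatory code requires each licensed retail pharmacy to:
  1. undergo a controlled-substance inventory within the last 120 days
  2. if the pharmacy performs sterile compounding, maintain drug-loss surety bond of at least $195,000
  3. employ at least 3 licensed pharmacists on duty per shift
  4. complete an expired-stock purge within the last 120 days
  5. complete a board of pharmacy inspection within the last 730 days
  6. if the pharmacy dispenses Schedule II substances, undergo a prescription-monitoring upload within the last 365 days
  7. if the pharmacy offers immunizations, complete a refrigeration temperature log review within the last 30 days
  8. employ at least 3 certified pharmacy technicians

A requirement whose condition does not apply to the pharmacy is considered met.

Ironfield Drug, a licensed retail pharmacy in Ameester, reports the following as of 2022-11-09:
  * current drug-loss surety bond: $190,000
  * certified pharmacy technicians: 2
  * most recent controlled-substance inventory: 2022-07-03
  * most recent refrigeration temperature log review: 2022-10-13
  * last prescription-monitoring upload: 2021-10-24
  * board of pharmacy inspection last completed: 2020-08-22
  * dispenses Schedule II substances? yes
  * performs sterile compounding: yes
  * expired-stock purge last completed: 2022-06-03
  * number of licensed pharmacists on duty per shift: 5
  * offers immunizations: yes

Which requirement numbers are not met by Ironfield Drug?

1. controlled-substance inventory 129 days ago vs limit 120 → not met
2. condition 'performs sterile compounding' holds; drug-loss surety bond $190,000 < $195,000 → not met
3. licensed pharmacists on duty per shift 5 ≥ 3 → met
4. expired-stock purge 159 days ago vs limit 120 → not met
5. board of pharmacy inspection 809 days ago vs limit 730 → not met
6. condition 'dispenses Schedule II substances' holds; prescription-monitoring upload 381 days ago vs limit 365 → not met
7. condition 'offers immunizations' holds; refrigeration temperature log review 27 days ago vs limit 30 → met
8. certified pharmacy technicians 2 < 3 → not met
Not met: 1, 2, 4, 5, 6, 8

1, 2, 4, 5, 6, 8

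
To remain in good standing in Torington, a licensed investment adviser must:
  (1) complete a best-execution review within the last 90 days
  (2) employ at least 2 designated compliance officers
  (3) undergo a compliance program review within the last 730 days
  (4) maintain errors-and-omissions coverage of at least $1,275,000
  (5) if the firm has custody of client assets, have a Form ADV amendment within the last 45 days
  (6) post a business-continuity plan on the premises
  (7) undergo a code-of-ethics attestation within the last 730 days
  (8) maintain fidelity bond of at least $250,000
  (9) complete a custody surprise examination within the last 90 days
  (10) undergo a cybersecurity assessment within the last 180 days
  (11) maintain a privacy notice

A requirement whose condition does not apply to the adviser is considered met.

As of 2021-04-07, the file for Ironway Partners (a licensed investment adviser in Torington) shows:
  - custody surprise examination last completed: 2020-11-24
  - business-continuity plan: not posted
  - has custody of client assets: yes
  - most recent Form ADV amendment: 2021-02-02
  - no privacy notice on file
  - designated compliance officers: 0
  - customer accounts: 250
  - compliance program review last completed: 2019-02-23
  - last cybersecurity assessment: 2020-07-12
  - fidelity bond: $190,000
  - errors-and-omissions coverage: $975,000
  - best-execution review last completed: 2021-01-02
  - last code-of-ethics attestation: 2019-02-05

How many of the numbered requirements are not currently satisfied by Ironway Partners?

11

1. best-execution review 95 days ago vs limit 90 → not met
2. designated compliance officers 0 < 2 → not met
3. compliance program review 774 days ago vs limit 730 → not met
4. errors-and-omissions coverage $975,000 < $1,275,000 → not met
5. condition 'has custody of client assets' holds; Form ADV amendment 64 days ago vs limit 45 → not met
6. business-continuity plan absent → not met
7. code-of-ethics attestation 792 days ago vs limit 730 → not met
8. fidelity bond $190,000 < $250,000 → not met
9. custody surprise examination 134 days ago vs limit 90 → not met
10. cybersecurity assessment 269 days ago vs limit 180 → not met
11. privacy notice absent → not met
Not met: 11 of 11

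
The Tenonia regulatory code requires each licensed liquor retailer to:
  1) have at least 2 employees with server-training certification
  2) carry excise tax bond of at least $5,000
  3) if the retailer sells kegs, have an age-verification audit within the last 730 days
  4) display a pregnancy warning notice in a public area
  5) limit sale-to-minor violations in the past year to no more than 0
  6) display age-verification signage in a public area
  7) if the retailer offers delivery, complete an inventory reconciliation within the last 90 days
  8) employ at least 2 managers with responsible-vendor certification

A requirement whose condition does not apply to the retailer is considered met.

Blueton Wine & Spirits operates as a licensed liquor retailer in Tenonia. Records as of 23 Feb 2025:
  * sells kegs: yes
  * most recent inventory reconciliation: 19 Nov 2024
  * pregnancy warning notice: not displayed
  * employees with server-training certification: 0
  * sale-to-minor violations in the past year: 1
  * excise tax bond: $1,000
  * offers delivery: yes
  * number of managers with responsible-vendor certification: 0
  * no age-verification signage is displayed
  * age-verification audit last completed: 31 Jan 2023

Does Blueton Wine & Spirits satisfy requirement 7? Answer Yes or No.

No

7. condition 'offers delivery' holds; inventory reconciliation 96 days ago vs limit 90 → not met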